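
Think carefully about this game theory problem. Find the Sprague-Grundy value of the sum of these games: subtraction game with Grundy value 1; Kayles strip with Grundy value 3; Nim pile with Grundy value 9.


By the Sprague-Grundy theorem, the Grundy value of a sum of games is the XOR of individual Grundy values.
subtraction game: Grundy value = 1. Running XOR: 0 XOR 1 = 1
Kayles strip: Grundy value = 3. Running XOR: 1 XOR 3 = 2
Nim pile: Grundy value = 9. Running XOR: 2 XOR 9 = 11
The combined Grundy value is 11.

11


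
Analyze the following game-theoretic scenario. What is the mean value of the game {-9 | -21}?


Game = {-9 | -21}, a switch {a | b} with numbers a > b.
Its thermograph has left wall a - t and right wall b + t, which meet at t = (a - b)/2, where both equal (a + b)/2. So the mast (mean value) is at (a + b)/2.
Mean = (-9 + (-21))/2 = -30/2 = -15

-15


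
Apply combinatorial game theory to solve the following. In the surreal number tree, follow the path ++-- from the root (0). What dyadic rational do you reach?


Sign expansion: ++--
Rule: track bounds (lo, hi), initially (-inf, +inf). On '+', the current value becomes lo and we move to the simplest number in (value, hi): value + 1 if hi = +inf, otherwise the midpoint (value + hi)/2. On '-', the current value becomes hi and we move to value - 1 if lo = -inf, otherwise the midpoint (lo + value)/2.
Start at 0.
Step 1: sign = +, move right. Bounds: (0, +inf). Value = 1
Step 2: sign = +, move right. Bounds: (1, +inf). Value = 2
Step 3: sign = -, move left. Bounds: (1, 2). Value = 3/2
Step 4: sign = -, move left. Bounds: (1, 3/2). Value = 5/4
The surreal number with sign expansion ++-- is 5/4.

5/4


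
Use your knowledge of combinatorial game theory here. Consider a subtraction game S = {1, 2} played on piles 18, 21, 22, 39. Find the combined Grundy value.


Subtraction set: {1, 2}
For this subtraction set, G(n) = n mod 3 (period = max + 1 = 3).
Pile 1 (size 18): G(18) = 18 mod 3 = 0
Pile 2 (size 21): G(21) = 21 mod 3 = 0
Pile 3 (size 22): G(22) = 22 mod 3 = 1
Pile 4 (size 39): G(39) = 39 mod 3 = 0
Total Grundy value = XOR of all: 0 XOR 0 XOR 1 XOR 0 = 1

1


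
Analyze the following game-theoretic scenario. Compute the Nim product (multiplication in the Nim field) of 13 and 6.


Nim multiplication is bilinear over XOR: (u XOR v) * w = (u*w) XOR (v*w).
So we split each operand into its bit components and XOR the pairwise Nim products.
13 = 1 + 4 + 8 (as XOR of powers of 2).
6 = 2 + 4 (as XOR of powers of 2).
Using the standard Nim-product table on single bits:
  2*2 = 3,   2*4 = 8,   2*8 = 12,
  4*4 = 6,   4*8 = 11,  8*8 = 13,
and  1*x = x (identity), k*l = l*k (commutative).
Pairwise Nim products:
  1 * 2 = 2
  1 * 4 = 4
  4 * 2 = 8
  4 * 4 = 6
  8 * 2 = 12
  8 * 4 = 11
XOR them: 2 XOR 4 XOR 8 XOR 6 XOR 12 XOR 11 = 15.
Result: 13 * 6 = 15 (in Nim).

15


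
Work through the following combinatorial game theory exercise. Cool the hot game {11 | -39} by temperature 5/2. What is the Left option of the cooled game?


Original game: {11 | -39} (a switch {a | b} with a > b).
Cooling by t (for t below the temperature (a - b)/2 = 25) taxes each move by t: {a | b} cooled by t is {a - t | b + t}.
Cooling amount: t = 5/2
Cooled Left option: 11 - 5/2 = 17/2
Cooled Right option: -39 + 5/2 = -73/2
Cooled game: {17/2 | -73/2}
Left option = 17/2

17/2


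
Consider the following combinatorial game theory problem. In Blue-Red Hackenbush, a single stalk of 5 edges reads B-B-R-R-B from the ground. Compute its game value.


Edges (from ground): B-B-R-R-B
By Berlekamp's sign-expansion rule, a Blue-Red Hackenbush stalk has the value of the surreal number whose sign sequence is the edge sequence with B -> + and R -> -.
Sign sequence: ++--+
Trace the sign expansion in the surreal number tree, starting from 0:
Edge 1: B (sign +) -> bounds (0, +inf), value = 1
Edge 2: B (sign +) -> bounds (1, +inf), value = 2
Edge 3: R (sign -) -> bounds (1, 2), value = 3/2
Edge 4: R (sign -) -> bounds (1, 3/2), value = 5/4
Edge 5: B (sign +) -> bounds (5/4, 3/2), value = 11/8
Game value = 11/8

11/8


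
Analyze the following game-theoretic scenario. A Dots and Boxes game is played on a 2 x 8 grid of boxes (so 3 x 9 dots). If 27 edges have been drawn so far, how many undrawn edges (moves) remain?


Grid: 2 x 8 boxes, i.e. 3 rows and 9 columns of dots.
Horizontal edges: (rows + 1) * cols = 3 * 8 = 24
Vertical edges: rows * (cols + 1) = 2 * 9 = 18
Total edges: 24 + 18 = 42
Edges drawn: 27
Remaining: 42 - 27 = 15

15


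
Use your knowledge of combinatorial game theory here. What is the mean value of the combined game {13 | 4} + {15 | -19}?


G1 = {13 | 4}, G2 = {15 | -19}
Each is a switch {a | b} with numbers a > b; its mean value is (a + b)/2, and mean value is additive over game sums: m(G1 + G2) = m(G1) + m(G2).
Mean of G1 = (13 + (4))/2 = 17/2 = 17/2
Mean of G2 = (15 + (-19))/2 = -4/2 = -2
Mean of G1 + G2 = 17/2 + -2 = 13/2

13/2


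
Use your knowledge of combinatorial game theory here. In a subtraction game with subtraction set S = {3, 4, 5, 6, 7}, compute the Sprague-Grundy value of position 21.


The subtraction set is S = {3, 4, 5, 6, 7}.
G(k) = mex{ G(k - s) : s in S, s <= k }. We compute iteratively: G(0) = 0.
G(1) = mex({}) = 0
G(2) = mex({}) = 0
G(3) = mex({0}) = 1
G(4) = mex({0}) = 1
G(5) = mex({0}) = 1
G(6) = mex({0, 1}) = 2
G(7) = mex({0, 1}) = 2
G(8) = mex({0, 1}) = 2
G(9) = mex({0, 1, 2}) = 3
G(10) = mex({1, 2}) = 0
G(11) = mex({1, 2}) = 0
G(12) = mex({1, 2, 3}) = 0
G(13) = mex({0, 2, 3}) = 1
G(14) = mex({0, 2, 3}) = 1
G(15) = mex({0, 2, 3}) = 1
G(16) = mex({0, 1, 3}) = 2
Observe that G(10)..G(16) = 0, 0, 0, 1, 1, 1, 2 repeats G(0)..G(6) = 0, 0, 0, 1, 1, 1, 2.
For k >= max(S) = 7, G(k) is determined by the previous 7 values G(k-7)..G(k-1); a window of 7 consecutive values has recurred shifted by 10, so by induction G(k + 10) = G(k) for all k >= 0: the sequence is periodic from the start with period 10.
One period: G(0..9) = 0, 0, 0, 1, 1, 1, 2, 2, 2, 3.
21 mod 10 = 1, so G(21) = G(1) = 0.

0


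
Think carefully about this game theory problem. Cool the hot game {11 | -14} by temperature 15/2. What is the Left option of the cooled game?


Original game: {11 | -14} (a switch {a | b} with a > b).
Cooling by t (for t below the temperature (a - b)/2 = 25/2) taxes each move by t: {a | b} cooled by t is {a - t | b + t}.
Cooling amount: t = 15/2
Cooled Left option: 11 - 15/2 = 7/2
Cooled Right option: -14 + 15/2 = -13/2
Cooled game: {7/2 | -13/2}
Left option = 7/2

7/2


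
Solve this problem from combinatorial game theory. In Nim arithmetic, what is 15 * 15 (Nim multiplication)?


Nim multiplication is bilinear over XOR: (u XOR v) * w = (u*w) XOR (v*w).
So we split each operand into its bit components and XOR the pairwise Nim products.
15 = 1 + 2 + 4 + 8 (as XOR of powers of 2).
15 = 1 + 2 + 4 + 8 (as XOR of powers of 2).
Using the standard Nim-product table on single bits:
  2*2 = 3,   2*4 = 8,   2*8 = 12,
  4*4 = 6,   4*8 = 11,  8*8 = 13,
and  1*x = x (identity), k*l = l*k (commutative).
Pairwise Nim products:
  1 * 1 = 1
  1 * 2 = 2
  1 * 4 = 4
  1 * 8 = 8
  2 * 1 = 2
  2 * 2 = 3
  2 * 4 = 8
  2 * 8 = 12
  4 * 1 = 4
  4 * 2 = 8
  4 * 4 = 6
  4 * 8 = 11
  8 * 1 = 8
  8 * 2 = 12
  8 * 4 = 11
  8 * 8 = 13
XOR them: 1 XOR 2 XOR 4 XOR 8 XOR 2 XOR 3 XOR 8 XOR 12 XOR 4 XOR 8 XOR 6 XOR 11 XOR 8 XOR 12 XOR 11 XOR 13 = 9.
Result: 15 * 15 = 9 (in Nim).

9


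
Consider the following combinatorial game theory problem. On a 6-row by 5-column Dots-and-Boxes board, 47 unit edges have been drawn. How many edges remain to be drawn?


Grid: 6 x 5 boxes, i.e. 7 rows and 6 columns of dots.
Horizontal edges: (rows + 1) * cols = 7 * 5 = 35
Vertical edges: rows * (cols + 1) = 6 * 6 = 36
Total edges: 35 + 36 = 71
Edges drawn: 47
Remaining: 71 - 47 = 24

24


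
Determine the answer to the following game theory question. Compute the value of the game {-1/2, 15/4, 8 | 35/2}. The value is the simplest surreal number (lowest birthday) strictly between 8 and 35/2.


Left options: {-1/2, 15/4, 8}, max = 8
Right options: {35/2}, min = 35/2
All options are numbers and max(Left) < min(Right), so by the simplicity theorem the value is the simplest (earliest-born) number strictly between 8 and 35/2.
Integers 9 through 17 all lie strictly between 8 and 35/2.
Among integers, the simplest (lowest birthday = smallest |n|; 0 is born on day 0, +-n on day n) is 9.
No non-integer in the interval can be simpler: if x is a non-integer in the interval, then floor(x) or ceil(x) also lies in the interval (the interval contains an integer), and both are proper prefixes of x's sign expansion, i.e. born earlier. So the game value is 9.
Game value = 9

9


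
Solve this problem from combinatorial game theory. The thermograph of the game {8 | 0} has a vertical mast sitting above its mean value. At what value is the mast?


Game = {8 | 0}, a switch {a | b} with numbers a > b.
Its thermograph has left wall a - t and right wall b + t, which meet at t = (a - b)/2, where both equal (a + b)/2. So the mast (mean value) is at (a + b)/2.
Mean = (8 + (0))/2 = 8/2 = 4

4


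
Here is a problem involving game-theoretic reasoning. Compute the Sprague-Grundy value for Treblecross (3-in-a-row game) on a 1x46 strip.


Treblecross: place X on empty cells; 3-in-a-row wins.
Playing within two cells of an existing X lets the opponent win at once, so sensible play treats the cells i-2..i+2 around each X as dead. The player left with no safe cell loses, so this is a normal-play take-away game on strips of safe cells.
Placing X at cell i (0-indexed) of a strip of k safe cells leaves independent strips of sizes max(0, i-2) and max(0, k-i-3). Hence G(k) = mex{ G(max(0,i-2)) XOR G(max(0,k-i-3)) : 0 <= i < k }, with G(0) = 0.
G(1): splits (0,0):0^0=0 -> mex({0}) = 1
G(2): splits (0,0):0^0=0 -> mex({0}) = 1
G(3): splits (0,0):0^0=0 -> mex({0}) = 1
G(4): splits (0,1):0^1=1 (0,0):0^0=0 -> mex({0, 1}) = 2
G(5): splits (0,2):0^1=1 (0,1):0^1=1 (0,0):0^0=0 -> mex({0, 1}) = 2
G(6) = mex({1}) = 0
G(7) = mex({0, 1, 2}) = 3
G(8) = mex({0, 1, 2}) = 3
G(9) = mex({0, 2}) = 1
G(10) = mex({0, 2, 3}) = 1
G(11) = mex({0, 3}) = 1
G(12) = mex({1, 3}) = 0
G(13) = mex({0, 1, 2, 3}) = 4
G(14) = mex({0, 1, 2}) = 3
G(15) = mex({0, 1, 2}) = 3
G(16) = mex({0, 1, 2, 4}) = 3
G(17) = mex({0, 1, 3, 4}) = 2
G(18) = mex({0, 1, 3, 4}) = 2
G(19) = mex({0, 1, 3, 5}) = 2
G(20) = mex({0, 1, 2, 3, 5}) = 4
G(21) = mex({0, 1, 2, 3, 5}) = 4
G(22) = mex({1, 2, 6}) = 0
G(23) = mex({0, 1, 2, 3, 4, 6}) = 5
G(24) = mex({0, 1, 2, 3, 4}) = 5
G(25) = mex({0, 1, 3, 4, 7}) = 2
G(26) = mex({0, 1, 3, 4, 5, 7}) = 2
G(27) = mex({0, 1, 3, 5}) = 2
G(28) = mex({0, 1, 2, 5}) = 3
G(29) = mex({0, 1, 2, 4, 5, 6}) = 3
G(30) = mex({1, 2, 4, 6}) = 0
G(31) = mex({0, 1, 2, 3, 4, 6}) = 5
G(32) = mex({1, 2, 3, 4, 7}) = 0
G(33) = mex({0, 3, 7}) = 1
G(34) = mex({0, 2, 3, 5, 7}) = 1
G(35) = mex({0, 2, 3, 5, 6}) = 1
G(36) = mex({0, 1, 2, 5, 6}) = 3
G(37) = mex({0, 1, 2, 4, 5, 6}) = 3
G(38) = mex({0, 1, 2, 4}) = 3
G(39) = mex({0, 1, 2, 3, 4, 7}) = 5
G(40) = mex({0, 1, 2, 3, 4, 5, 7}) = 6
G(41) = mex({0, 1, 2, 3, 5, 7}) = 4
G(42) = mex({0, 1, 2, 3, 5, 6, 7}) = 4
G(43) = mex({0, 2, 3, 5, 6}) = 1
G(44) = mex({1, 2, 3, 4, 5, 6}) = 0
G(45) = mex({0, 1, 2, 3, 4, 6, 7}) = 5
G(46) = mex({0, 1, 2, 3, 4, 7}) = 5
Therefore G(46) = 5.

5


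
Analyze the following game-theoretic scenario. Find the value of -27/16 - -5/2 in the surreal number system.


x = -27/16, y = -5/2
Converting to common denominator: 16
x = -27/16, y = -40/16
x - y = -27/16 - -5/2 = 13/16

13/16


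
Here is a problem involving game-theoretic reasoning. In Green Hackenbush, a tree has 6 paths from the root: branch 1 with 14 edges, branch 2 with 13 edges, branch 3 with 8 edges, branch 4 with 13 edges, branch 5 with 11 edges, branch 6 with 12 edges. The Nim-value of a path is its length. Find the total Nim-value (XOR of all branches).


The tree has 6 branches from the ground vertex.
In Green Hackenbush, the Nim-value of a simple path of length k is k.
Branch 1: length 14, Nim-value = 14
Branch 2: length 13, Nim-value = 13
Branch 3: length 8, Nim-value = 8
Branch 4: length 13, Nim-value = 13
Branch 5: length 11, Nim-value = 11
Branch 6: length 12, Nim-value = 12
Total Nim-value = XOR of all branch values:
0 XOR 14 = 14
14 XOR 13 = 3
3 XOR 8 = 11
11 XOR 13 = 6
6 XOR 11 = 13
13 XOR 12 = 1
Nim-value of the tree = 1

1


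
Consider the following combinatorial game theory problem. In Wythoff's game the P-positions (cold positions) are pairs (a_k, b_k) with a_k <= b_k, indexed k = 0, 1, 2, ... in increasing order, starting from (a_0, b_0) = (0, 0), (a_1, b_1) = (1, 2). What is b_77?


By Wythoff's theorem, a_k = floor(k * phi) and b_k = floor(k * phi^2) = a_k + k, where phi = (1 + sqrt(5))/2 is the golden ratio.
phi = (1 + sqrt(5))/2 = 1.618034
phi^2 = phi + 1 = 2.618034
k = 77
k * phi^2 = 77 * 2.618034 = 201.588617
b_77 = floor(k * phi^2) = 201 (check: a_77 + k = 124 + 77 = 201)

201


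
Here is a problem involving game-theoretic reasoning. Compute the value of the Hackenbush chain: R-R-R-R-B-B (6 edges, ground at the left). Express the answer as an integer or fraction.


Edges (from ground): R-R-R-R-B-B
By Berlekamp's sign-expansion rule, a Blue-Red Hackenbush stalk has the value of the surreal number whose sign sequence is the edge sequence with B -> + and R -> -.
Sign sequence: ----++
Trace the sign expansion in the surreal number tree, starting from 0:
Edge 1: R (sign -) -> bounds (-inf, 0), value = -1
Edge 2: R (sign -) -> bounds (-inf, -1), value = -2
Edge 3: R (sign -) -> bounds (-inf, -2), value = -3
Edge 4: R (sign -) -> bounds (-inf, -3), value = -4
Edge 5: B (sign +) -> bounds (-4, -3), value = -7/2
Edge 6: B (sign +) -> bounds (-7/2, -3), value = -13/4
Game value = -13/4

-13/4


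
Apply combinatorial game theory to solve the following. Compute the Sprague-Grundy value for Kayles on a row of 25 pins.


Kayles: a move removes 1 or 2 adjacent pins from a contiguous row.
Removing pins from a row of k leaves two independent rows (a, b) with a + b = k - 1 (one pin) or a + b = k - 2 (two pins); an end removal gives a = 0.
By Sprague-Grundy, G(k) = mex{ G(a) XOR G(b) } over all these splits. G(0) = 0.
G(1): splits (0,0):0^0=0 -> mex({0}) = 1
G(2): splits (0,1):0^1=1 (0,0):0^0=0 -> mex({0, 1}) = 2
G(3): splits (0,2):0^2=2 (1,1):1^1=0 (0,1):0^1=1 -> mex({0, 1, 2}) = 3
G(4): splits (0,3):0^3=3 (1,2):1^2=3 (0,2):0^2=2 (1,1):1^1=0 -> mex({0, 2, 3}) = 1
G(5): splits (0,4):0^1=1 (1,3):1^3=2 (2,2):2^2=0 (0,3):0^3=3 (1,2):1^2=3 -> mex({0, 1, 2, 3}) = 4
G(6) = mex({0, 1, 2, 4}) = 3
G(7) = mex({0, 1, 3, 4, 5}) = 2
G(8) = mex({0, 2, 3, 5, 6}) = 1
G(9) = mex({0, 1, 2, 3, 6, 7}) = 4
G(10) = mex({0, 1, 3, 4, 5, 7}) = 2
G(11) = mex({0, 1, 2, 3, 4, 5}) = 6
G(12) = mex({0, 1, 2, 3, 5, 6, 7}) = 4
G(13) = mex({0, 2, 3, 4, 6, 7}) = 1
G(14) = mex({0, 1, 4, 5, 6, 7}) = 2
G(15) = mex({0, 1, 2, 3, 4, 5, 6}) = 7
G(16) = mex({0, 2, 3, 5, 6, 7}) = 1
G(17) = mex({0, 1, 2, 3, 5, 6, 7}) = 4
G(18) = mex({0, 1, 2, 4, 5, 6}) = 3
G(19) = mex({0, 1, 3, 4, 5, 7}) = 2
G(20) = mex({0, 2, 3, 4, 5, 6, 7}) = 1
G(21) = mex({0, 1, 2, 3, 5, 6, 7}) = 4
G(22) = mex({0, 1, 2, 3, 4, 5, 7}) = 6
G(23) = mex({0, 1, 2, 3, 4, 5, 6}) = 7
G(24) = mex({0, 1, 2, 3, 5, 6, 7}) = 4
G(25) = mex({0, 2, 3, 4, 6, 7}) = 1
Therefore G(25) = 1.

1


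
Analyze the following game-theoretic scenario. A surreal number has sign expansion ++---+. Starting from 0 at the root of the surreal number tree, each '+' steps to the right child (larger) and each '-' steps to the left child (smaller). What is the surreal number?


Sign expansion: ++---+
Rule: track bounds (lo, hi), initially (-inf, +inf). On '+', the current value becomes lo and we move to the simplest number in (value, hi): value + 1 if hi = +inf, otherwise the midpoint (value + hi)/2. On '-', the current value becomes hi and we move to value - 1 if lo = -inf, otherwise the midpoint (lo + value)/2.
Start at 0.
Step 1: sign = +, move right. Bounds: (0, +inf). Value = 1
Step 2: sign = +, move right. Bounds: (1, +inf). Value = 2
Step 3: sign = -, move left. Bounds: (1, 2). Value = 3/2
Step 4: sign = -, move left. Bounds: (1, 3/2). Value = 5/4
Step 5: sign = -, move left. Bounds: (1, 5/4). Value = 9/8
Step 6: sign = +, move right. Bounds: (9/8, 5/4). Value = 19/16
The surreal number with sign expansion ++---+ is 19/16.

19/16


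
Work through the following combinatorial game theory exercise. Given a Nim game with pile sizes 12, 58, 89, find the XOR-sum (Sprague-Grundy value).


We need the XOR (exclusive or) of all pile sizes.
After XOR-ing pile 1 (size 12): 0 XOR 12 = 12
After XOR-ing pile 2 (size 58): 12 XOR 58 = 54
After XOR-ing pile 3 (size 89): 54 XOR 89 = 111
The Nim-value of this position is 111.

111


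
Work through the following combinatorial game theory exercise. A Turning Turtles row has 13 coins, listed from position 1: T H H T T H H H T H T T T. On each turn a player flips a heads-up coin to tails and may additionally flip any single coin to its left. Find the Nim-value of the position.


Coins: T H H T T H H H T H T T T
Key fact: a single head at position k behaves exactly like a Nim heap of size k (turning it to T and optionally flipping a coin at j < k corresponds to moving the heap from k to j, or to 0), and heads combine as a disjunctive sum (two heads at the same place would cancel, matching j XOR j = 0). So the Nim-value is the XOR of the 1-indexed positions of the heads.
Face-up positions (1-indexed): [2, 3, 6, 7, 8, 10]
XOR 0 with 2: 0 XOR 2 = 2
XOR 2 with 3: 2 XOR 3 = 1
XOR 1 with 6: 1 XOR 6 = 7
XOR 7 with 7: 7 XOR 7 = 0
XOR 0 with 8: 0 XOR 8 = 8
XOR 8 with 10: 8 XOR 10 = 2
Nim-value = 2

2


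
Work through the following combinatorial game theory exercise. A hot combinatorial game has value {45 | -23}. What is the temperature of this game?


The game is {45 | -23}, a switch {a | b} with numbers a > b.
Cooling {a | b} by t gives {a - t | b + t}, which stops being hot when a - t = b + t, i.e. at t = (a - b)/2. So the temperature of a switch is (a - b)/2.
Temperature = (Left option - Right option) / 2
= (45 - (-23)) / 2
= 68 / 2
= 34

34


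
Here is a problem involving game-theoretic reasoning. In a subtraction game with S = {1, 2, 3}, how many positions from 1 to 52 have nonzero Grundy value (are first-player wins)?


Subtraction set S = {1, 2, 3}, so G(n) = n mod 4.
G(n) = 0 when n is a multiple of 4.
Multiples of 4 in [1, 52]: 13
N-positions (nonzero Grundy) = 52 - 13 = 39

39


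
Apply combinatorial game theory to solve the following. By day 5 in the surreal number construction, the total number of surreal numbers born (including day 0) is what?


Day 0: {|} = 0 is born. Count = 1.
Day n: the number of surreal numbers born by day n is 2^(n+1) - 1.
By day 0: 2^1 - 1 = 1
By day 1: 2^2 - 1 = 3
By day 2: 2^3 - 1 = 7
By day 3: 2^4 - 1 = 15
By day 4: 2^5 - 1 = 31
By day 5: 2^6 - 1 = 63
By day 5: 63 surreal numbers.

63


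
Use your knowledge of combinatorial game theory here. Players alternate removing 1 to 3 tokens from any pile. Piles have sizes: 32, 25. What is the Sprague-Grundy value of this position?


Subtraction set: {1, 2, 3}
For this subtraction set, G(n) = n mod 4 (period = max + 1 = 4).
Pile 1 (size 32): G(32) = 32 mod 4 = 0
Pile 2 (size 25): G(25) = 25 mod 4 = 1
Total Grundy value = XOR of all: 0 XOR 1 = 1

1


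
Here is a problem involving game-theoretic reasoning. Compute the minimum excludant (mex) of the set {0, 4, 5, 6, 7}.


Set = {0, 4, 5, 6, 7}
0 is in the set.
1 is NOT in the set. This is the mex.
mex = 1

1


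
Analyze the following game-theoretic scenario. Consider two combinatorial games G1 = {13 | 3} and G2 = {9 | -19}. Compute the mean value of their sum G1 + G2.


G1 = {13 | 3}, G2 = {9 | -19}
Each is a switch {a | b} with numbers a > b; its mean value is (a + b)/2, and mean value is additive over game sums: m(G1 + G2) = m(G1) + m(G2).
Mean of G1 = (13 + (3))/2 = 16/2 = 8
Mean of G2 = (9 + (-19))/2 = -10/2 = -5
Mean of G1 + G2 = 8 + -5 = 3

3


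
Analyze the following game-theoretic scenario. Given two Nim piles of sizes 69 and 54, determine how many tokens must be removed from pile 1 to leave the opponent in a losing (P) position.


Piles: 69 and 54
Current XOR: 69 XOR 54 = 115 (non-zero, so this is an N-position).
To make the XOR zero, we need to find a move that balances the piles.
For pile 1 (size 69): target = 69 XOR 115 = 54
We reduce pile 1 from 69 to 54.
Tokens removed: 69 - 54 = 15
Verification: 54 XOR 54 = 0

15


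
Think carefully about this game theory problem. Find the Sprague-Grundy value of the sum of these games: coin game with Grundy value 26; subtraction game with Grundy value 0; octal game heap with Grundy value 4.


By the Sprague-Grundy theorem, the Grundy value of a sum of games is the XOR of individual Grundy values.
coin game: Grundy value = 26. Running XOR: 0 XOR 26 = 26
subtraction game: Grundy value = 0. Running XOR: 26 XOR 0 = 26
octal game heap: Grundy value = 4. Running XOR: 26 XOR 4 = 30
The combined Grundy value is 30.

30


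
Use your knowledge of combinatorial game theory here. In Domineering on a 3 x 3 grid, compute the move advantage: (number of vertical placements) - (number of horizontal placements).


Board is 3 x 3 (rows x cols).
Left (vertical) placements: (rows-1) * cols = 2 * 3 = 6
Right (horizontal) placements: rows * (cols-1) = 3 * 2 = 6
Advantage = Left - Right = 6 - 6 = 0

0


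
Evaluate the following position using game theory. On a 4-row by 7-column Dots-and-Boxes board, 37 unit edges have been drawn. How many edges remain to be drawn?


Grid: 4 x 7 boxes, i.e. 5 rows and 8 columns of dots.
Horizontal edges: (rows + 1) * cols = 5 * 7 = 35
Vertical edges: rows * (cols + 1) = 4 * 8 = 32
Total edges: 35 + 32 = 67
Edges drawn: 37
Remaining: 67 - 37 = 30

30


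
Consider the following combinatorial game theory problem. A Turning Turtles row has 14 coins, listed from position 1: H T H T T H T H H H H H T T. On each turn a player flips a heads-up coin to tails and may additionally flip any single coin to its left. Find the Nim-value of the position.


Coins: H T H T T H T H H H H H T T
Key fact: a single head at position k behaves exactly like a Nim heap of size k (turning it to T and optionally flipping a coin at j < k corresponds to moving the heap from k to j, or to 0), and heads combine as a disjunctive sum (two heads at the same place would cancel, matching j XOR j = 0). So the Nim-value is the XOR of the 1-indexed positions of the heads.
Face-up positions (1-indexed): [1, 3, 6, 8, 9, 10, 11, 12]
XOR 0 with 1: 0 XOR 1 = 1
XOR 1 with 3: 1 XOR 3 = 2
XOR 2 with 6: 2 XOR 6 = 4
XOR 4 with 8: 4 XOR 8 = 12
XOR 12 with 9: 12 XOR 9 = 5
XOR 5 with 10: 5 XOR 10 = 15
XOR 15 with 11: 15 XOR 11 = 4
XOR 4 with 12: 4 XOR 12 = 8
Nim-value = 8

8


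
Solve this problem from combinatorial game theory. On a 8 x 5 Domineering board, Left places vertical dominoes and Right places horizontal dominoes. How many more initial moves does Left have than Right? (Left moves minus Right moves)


Board is 8 x 5 (rows x cols).
Left (vertical) placements: (rows-1) * cols = 7 * 5 = 35
Right (horizontal) placements: rows * (cols-1) = 8 * 4 = 32
Advantage = Left - Right = 35 - 32 = 3

3


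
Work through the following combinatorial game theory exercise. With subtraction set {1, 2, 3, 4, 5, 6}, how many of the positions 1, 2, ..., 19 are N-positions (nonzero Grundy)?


Subtraction set S = {1, 2, 3, 4, 5, 6}, so G(n) = n mod 7.
G(n) = 0 when n is a multiple of 7.
Multiples of 7 in [1, 19]: 2
N-positions (nonzero Grundy) = 19 - 2 = 17

17


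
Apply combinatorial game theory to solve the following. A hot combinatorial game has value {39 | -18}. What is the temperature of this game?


The game is {39 | -18}, a switch {a | b} with numbers a > b.
Cooling {a | b} by t gives {a - t | b + t}, which stops being hot when a - t = b + t, i.e. at t = (a - b)/2. So the temperature of a switch is (a - b)/2.
Temperature = (Left option - Right option) / 2
= (39 - (-18)) / 2
= 57 / 2
= 57/2

57/2


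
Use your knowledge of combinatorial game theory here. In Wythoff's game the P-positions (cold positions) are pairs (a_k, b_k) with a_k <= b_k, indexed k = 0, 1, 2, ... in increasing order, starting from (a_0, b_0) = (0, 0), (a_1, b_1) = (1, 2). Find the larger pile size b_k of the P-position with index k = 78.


By Wythoff's theorem, a_k = floor(k * phi) and b_k = floor(k * phi^2) = a_k + k, where phi = (1 + sqrt(5))/2 is the golden ratio.
phi = (1 + sqrt(5))/2 = 1.618034
phi^2 = phi + 1 = 2.618034
k = 78
k * phi^2 = 78 * 2.618034 = 204.206651
b_78 = floor(k * phi^2) = 204 (check: a_78 + k = 126 + 78 = 204)

204


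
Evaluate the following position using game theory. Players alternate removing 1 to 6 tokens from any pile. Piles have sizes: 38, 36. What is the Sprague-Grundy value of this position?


Subtraction set: {1, 2, 3, 4, 5, 6}
For this subtraction set, G(n) = n mod 7 (period = max + 1 = 7).
Pile 1 (size 38): G(38) = 38 mod 7 = 3
Pile 2 (size 36): G(36) = 36 mod 7 = 1
Total Grundy value = XOR of all: 3 XOR 1 = 2

2


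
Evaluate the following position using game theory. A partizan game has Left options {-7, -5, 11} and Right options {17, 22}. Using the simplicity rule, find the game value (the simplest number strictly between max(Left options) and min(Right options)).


Left options: {-7, -5, 11}, max = 11
Right options: {17, 22}, min = 17
All options are numbers and max(Left) < min(Right), so by the simplicity theorem the value is the simplest (earliest-born) number strictly between 11 and 17.
Integers 12 through 16 all lie strictly between 11 and 17.
Among integers, the simplest (lowest birthday = smallest |n|; 0 is born on day 0, +-n on day n) is 12.
No non-integer in the interval can be simpler: if x is a non-integer in the interval, then floor(x) or ceil(x) also lies in the interval (the interval contains an integer), and both are proper prefixes of x's sign expansion, i.e. born earlier. So the game value is 12.
Game value = 12

12


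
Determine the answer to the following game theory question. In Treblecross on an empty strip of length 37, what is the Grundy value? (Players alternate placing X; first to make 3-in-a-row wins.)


Treblecross: place X on empty cells; 3-in-a-row wins.
Playing within two cells of an existing X lets the opponent win at once, so sensible play treats the cells i-2..i+2 around each X as dead. The player left with no safe cell loses, so this is a normal-play take-away game on strips of safe cells.
Placing X at cell i (0-indexed) of a strip of k safe cells leaves independent strips of sizes max(0, i-2) and max(0, k-i-3). Hence G(k) = mex{ G(max(0,i-2)) XOR G(max(0,k-i-3)) : 0 <= i < k }, with G(0) = 0.
G(1): splits (0,0):0^0=0 -> mex({0}) = 1
G(2): splits (0,0):0^0=0 -> mex({0}) = 1
G(3): splits (0,0):0^0=0 -> mex({0}) = 1
G(4): splits (0,1):0^1=1 (0,0):0^0=0 -> mex({0, 1}) = 2
G(5): splits (0,2):0^1=1 (0,1):0^1=1 (0,0):0^0=0 -> mex({0, 1}) = 2
G(6) = mex({1}) = 0
G(7) = mex({0, 1, 2}) = 3
G(8) = mex({0, 1, 2}) = 3
G(9) = mex({0, 2}) = 1
G(10) = mex({0, 2, 3}) = 1
G(11) = mex({0, 3}) = 1
G(12) = mex({1, 3}) = 0
G(13) = mex({0, 1, 2, 3}) = 4
G(14) = mex({0, 1, 2}) = 3
G(15) = mex({0, 1, 2}) = 3
G(16) = mex({0, 1, 2, 4}) = 3
G(17) = mex({0, 1, 3, 4}) = 2
G(18) = mex({0, 1, 3, 4}) = 2
G(19) = mex({0, 1, 3, 5}) = 2
G(20) = mex({0, 1, 2, 3, 5}) = 4
G(21) = mex({0, 1, 2, 3, 5}) = 4
G(22) = mex({1, 2, 6}) = 0
G(23) = mex({0, 1, 2, 3, 4, 6}) = 5
G(24) = mex({0, 1, 2, 3, 4}) = 5
G(25) = mex({0, 1, 3, 4, 7}) = 2
G(26) = mex({0, 1, 3, 4, 5, 7}) = 2
G(27) = mex({0, 1, 3, 5}) = 2
G(28) = mex({0, 1, 2, 5}) = 3
G(29) = mex({0, 1, 2, 4, 5, 6}) = 3
G(30) = mex({1, 2, 4, 6}) = 0
G(31) = mex({0, 1, 2, 3, 4, 6}) = 5
G(32) = mex({1, 2, 3, 4, 7}) = 0
G(33) = mex({0, 3, 7}) = 1
G(34) = mex({0, 2, 3, 5, 7}) = 1
G(35) = mex({0, 2, 3, 5, 6}) = 1
G(36) = mex({0, 1, 2, 5, 6}) = 3
G(37) = mex({0, 1, 2, 4, 5, 6}) = 3
Therefore G(37) = 3.

3


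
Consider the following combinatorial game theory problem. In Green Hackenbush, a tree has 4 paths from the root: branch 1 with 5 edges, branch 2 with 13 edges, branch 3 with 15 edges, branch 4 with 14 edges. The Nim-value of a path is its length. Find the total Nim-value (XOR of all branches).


The tree has 4 branches from the ground vertex.
In Green Hackenbush, the Nim-value of a simple path of length k is k.
Branch 1: length 5, Nim-value = 5
Branch 2: length 13, Nim-value = 13
Branch 3: length 15, Nim-value = 15
Branch 4: length 14, Nim-value = 14
Total Nim-value = XOR of all branch values:
0 XOR 5 = 5
5 XOR 13 = 8
8 XOR 15 = 7
7 XOR 14 = 9
Nim-value of the tree = 9

9


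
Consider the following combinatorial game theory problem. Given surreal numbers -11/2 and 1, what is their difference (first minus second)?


x = -11/2, y = 1
Converting to common denominator: 2
x = -11/2, y = 2/2
x - y = -11/2 - 1 = -13/2

-13/2


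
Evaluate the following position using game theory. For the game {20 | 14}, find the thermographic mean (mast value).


Game = {20 | 14}, a switch {a | b} with numbers a > b.
Its thermograph has left wall a - t and right wall b + t, which meet at t = (a - b)/2, where both equal (a + b)/2. So the mast (mean value) is at (a + b)/2.
Mean = (20 + (14))/2 = 34/2 = 17

17


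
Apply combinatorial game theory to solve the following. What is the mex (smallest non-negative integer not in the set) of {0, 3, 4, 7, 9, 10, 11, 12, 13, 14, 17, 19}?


Set = {0, 3, 4, 7, 9, 10, 11, 12, 13, 14, 17, 19}
0 is in the set.
1 is NOT in the set. This is the mex.
mex = 1

1


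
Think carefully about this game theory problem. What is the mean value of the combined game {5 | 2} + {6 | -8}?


G1 = {5 | 2}, G2 = {6 | -8}
Each is a switch {a | b} with numbers a > b; its mean value is (a + b)/2, and mean value is additive over game sums: m(G1 + G2) = m(G1) + m(G2).
Mean of G1 = (5 + (2))/2 = 7/2 = 7/2
Mean of G2 = (6 + (-8))/2 = -2/2 = -1
Mean of G1 + G2 = 7/2 + -1 = 5/2

5/2


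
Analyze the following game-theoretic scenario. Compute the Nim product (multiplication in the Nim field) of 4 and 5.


Nim multiplication is bilinear over XOR: (u XOR v) * w = (u*w) XOR (v*w).
So we split each operand into its bit components and XOR the pairwise Nim products.
4 = 4 (as XOR of powers of 2).
5 = 1 + 4 (as XOR of powers of 2).
Using the standard Nim-product table on single bits:
  2*2 = 3,   2*4 = 8,   2*8 = 12,
  4*4 = 6,   4*8 = 11,  8*8 = 13,
and  1*x = x (identity), k*l = l*k (commutative).
Pairwise Nim products:
  4 * 1 = 4
  4 * 4 = 6
XOR them: 4 XOR 6 = 2.
Result: 4 * 5 = 2 (in Nim).

2


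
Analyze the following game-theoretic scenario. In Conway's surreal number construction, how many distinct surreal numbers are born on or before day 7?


Day 0: {|} = 0 is born. Count = 1.
Day n: the number of surreal numbers born by day n is 2^(n+1) - 1.
By day 0: 2^1 - 1 = 1
By day 1: 2^2 - 1 = 3
By day 2: 2^3 - 1 = 7
By day 3: 2^4 - 1 = 15
By day 4: 2^5 - 1 = 31
By day 5: 2^6 - 1 = 63
By day 6: 2^7 - 1 = 127
By day 7: 2^8 - 1 = 255
By day 7: 255 surreal numbers.

255


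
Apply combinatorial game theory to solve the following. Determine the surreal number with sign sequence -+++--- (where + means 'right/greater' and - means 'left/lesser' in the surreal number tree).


Sign expansion: -+++---
Rule: track bounds (lo, hi), initially (-inf, +inf). On '+', the current value becomes lo and we move to the simplest number in (value, hi): value + 1 if hi = +inf, otherwise the midpoint (value + hi)/2. On '-', the current value becomes hi and we move to value - 1 if lo = -inf, otherwise the midpoint (lo + value)/2.
Start at 0.
Step 1: sign = -, move left. Bounds: (-inf, 0). Value = -1
Step 2: sign = +, move right. Bounds: (-1, 0). Value = -1/2
Step 3: sign = +, move right. Bounds: (-1/2, 0). Value = -1/4
Step 4: sign = +, move right. Bounds: (-1/4, 0). Value = -1/8
Step 5: sign = -, move left. Bounds: (-1/4, -1/8). Value = -3/16
Step 6: sign = -, move left. Bounds: (-1/4, -3/16). Value = -7/32
Step 7: sign = -, move left. Bounds: (-1/4, -7/32). Value = -15/64
The surreal number with sign expansion -+++--- is -15/64.

-15/64


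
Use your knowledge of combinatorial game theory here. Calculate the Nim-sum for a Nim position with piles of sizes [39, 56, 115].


We need the XOR (exclusive or) of all pile sizes.
After XOR-ing pile 1 (size 39): 0 XOR 39 = 39
After XOR-ing pile 2 (size 56): 39 XOR 56 = 31
After XOR-ing pile 3 (size 115): 31 XOR 115 = 108
The Nim-value of this position is 108.

108


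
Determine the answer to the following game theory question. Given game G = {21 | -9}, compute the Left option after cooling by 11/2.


Original game: {21 | -9} (a switch {a | b} with a > b).
Cooling by t (for t below the temperature (a - b)/2 = 15) taxes each move by t: {a | b} cooled by t is {a - t | b + t}.
Cooling amount: t = 11/2
Cooled Left option: 21 - 11/2 = 31/2
Cooled Right option: -9 + 11/2 = -7/2
Cooled game: {31/2 | -7/2}
Left option = 31/2

31/2


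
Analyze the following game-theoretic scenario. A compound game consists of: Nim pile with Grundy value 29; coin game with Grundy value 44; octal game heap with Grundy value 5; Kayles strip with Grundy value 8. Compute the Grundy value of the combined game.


By the Sprague-Grundy theorem, the Grundy value of a sum of games is the XOR of individual Grundy values.
Nim pile: Grundy value = 29. Running XOR: 0 XOR 29 = 29
coin game: Grundy value = 44. Running XOR: 29 XOR 44 = 49
octal game heap: Grundy value = 5. Running XOR: 49 XOR 5 = 52
Kayles strip: Grundy value = 8. Running XOR: 52 XOR 8 = 60
The combined Grundy value is 60.

60


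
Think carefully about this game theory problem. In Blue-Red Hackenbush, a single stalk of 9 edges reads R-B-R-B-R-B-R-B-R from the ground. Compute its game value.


Edges (from ground): R-B-R-B-R-B-R-B-R
By Berlekamp's sign-expansion rule, a Blue-Red Hackenbush stalk has the value of the surreal number whose sign sequence is the edge sequence with B -> + and R -> -.
Sign sequence: -+-+-+-+-
Trace the sign expansion in the surreal number tree, starting from 0:
Edge 1: R (sign -) -> bounds (-inf, 0), value = -1
Edge 2: B (sign +) -> bounds (-1, 0), value = -1/2
Edge 3: R (sign -) -> bounds (-1, -1/2), value = -3/4
Edge 4: B (sign +) -> bounds (-3/4, -1/2), value = -5/8
Edge 5: R (sign -) -> bounds (-3/4, -5/8), value = -11/16
Edge 6: B (sign +) -> bounds (-11/16, -5/8), value = -21/32
Edge 7: R (sign -) -> bounds (-11/16, -21/32), value = -43/64
Edge 8: B (sign +) -> bounds (-43/64, -21/32), value = -85/128
Edge 9: R (sign -) -> bounds (-43/64, -85/128), value = -171/256
Game value = -171/256

-171/256


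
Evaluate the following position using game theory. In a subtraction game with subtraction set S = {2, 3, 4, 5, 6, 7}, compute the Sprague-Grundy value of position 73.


The subtraction set is S = {2, 3, 4, 5, 6, 7}.
G(k) = mex{ G(k - s) : s in S, s <= k }. We compute iteratively: G(0) = 0.
G(1) = mex({}) = 0
G(2) = mex({0}) = 1
G(3) = mex({0}) = 1
G(4) = mex({0, 1}) = 2
G(5) = mex({0, 1}) = 2
G(6) = mex({0, 1, 2}) = 3
G(7) = mex({0, 1, 2}) = 3
G(8) = mex({0, 1, 2, 3}) = 4
G(9) = mex({1, 2, 3}) = 0
G(10) = mex({1, 2, 3, 4}) = 0
G(11) = mex({0, 2, 3, 4}) = 1
G(12) = mex({0, 2, 3, 4}) = 1
G(13) = mex({0, 1, 3, 4}) = 2
G(14) = mex({0, 1, 3, 4}) = 2
G(15) = mex({0, 1, 2, 4}) = 3
Observe that G(9)..G(15) = 0, 0, 1, 1, 2, 2, 3 repeats G(0)..G(6) = 0, 0, 1, 1, 2, 2, 3.
For k >= max(S) = 7, G(k) is determined by the previous 7 values G(k-7)..G(k-1); a window of 7 consecutive values has recurred shifted by 9, so by induction G(k + 9) = G(k) for all k >= 0: the sequence is periodic from the start with period 9.
One period: G(0..8) = 0, 0, 1, 1, 2, 2, 3, 3, 4.
73 mod 9 = 1, so G(73) = G(1) = 0.

0


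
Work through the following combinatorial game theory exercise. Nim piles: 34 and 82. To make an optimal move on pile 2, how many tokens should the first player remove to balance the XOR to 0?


Piles: 34 and 82
Current XOR: 34 XOR 82 = 112 (non-zero, so this is an N-position).
To make the XOR zero, we need to find a move that balances the piles.
For pile 2 (size 82): target = 82 XOR 112 = 34
We reduce pile 2 from 82 to 34.
Tokens removed: 82 - 34 = 48
Verification: 34 XOR 34 = 0

48


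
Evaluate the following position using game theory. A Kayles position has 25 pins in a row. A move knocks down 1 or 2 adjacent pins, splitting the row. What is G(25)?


Kayles: a move removes 1 or 2 adjacent pins from a contiguous row.
Removing pins from a row of k leaves two independent rows (a, b) with a + b = k - 1 (one pin) or a + b = k - 2 (two pins); an end removal gives a = 0.
By Sprague-Grundy, G(k) = mex{ G(a) XOR G(b) } over all these splits. G(0) = 0.
G(1): splits (0,0):0^0=0 -> mex({0}) = 1
G(2): splits (0,1):0^1=1 (0,0):0^0=0 -> mex({0, 1}) = 2
G(3): splits (0,2):0^2=2 (1,1):1^1=0 (0,1):0^1=1 -> mex({0, 1, 2}) = 3
G(4): splits (0,3):0^3=3 (1,2):1^2=3 (0,2):0^2=2 (1,1):1^1=0 -> mex({0, 2, 3}) = 1
G(5): splits (0,4):0^1=1 (1,3):1^3=2 (2,2):2^2=0 (0,3):0^3=3 (1,2):1^2=3 -> mex({0, 1, 2, 3}) = 4
G(6) = mex({0, 1, 2, 4}) = 3
G(7) = mex({0, 1, 3, 4, 5}) = 2
G(8) = mex({0, 2, 3, 5, 6}) = 1
G(9) = mex({0, 1, 2, 3, 6, 7}) = 4
G(10) = mex({0, 1, 3, 4, 5, 7}) = 2
G(11) = mex({0, 1, 2, 3, 4, 5}) = 6
G(12) = mex({0, 1, 2, 3, 5, 6, 7}) = 4
G(13) = mex({0, 2, 3, 4, 6, 7}) = 1
G(14) = mex({0, 1, 4, 5, 6, 7}) = 2
G(15) = mex({0, 1, 2, 3, 4, 5, 6}) = 7
G(16) = mex({0, 2, 3, 5, 6, 7}) = 1
G(17) = mex({0, 1, 2, 3, 5, 6, 7}) = 4
G(18) = mex({0, 1, 2, 4, 5, 6}) = 3
G(19) = mex({0, 1, 3, 4, 5, 7}) = 2
G(20) = mex({0, 2, 3, 4, 5, 6, 7}) = 1
G(21) = mex({0, 1, 2, 3, 5, 6, 7}) = 4
G(22) = mex({0, 1, 2, 3, 4, 5, 7}) = 6
G(23) = mex({0, 1, 2, 3, 4, 5, 6}) = 7
G(24) = mex({0, 1, 2, 3, 5, 6, 7}) = 4
G(25) = mex({0, 2, 3, 4, 6, 7}) = 1
Therefore G(25) = 1.

1


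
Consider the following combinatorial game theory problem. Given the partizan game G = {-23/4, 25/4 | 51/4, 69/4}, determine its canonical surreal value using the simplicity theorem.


Left options: {-23/4, 25/4}, max = 25/4
Right options: {51/4, 69/4}, min = 51/4
All options are numbers and max(Left) < min(Right), so by the simplicity theorem the value is the simplest (earliest-born) number strictly between 25/4 and 51/4.
Integers 7 through 12 all lie strictly between 25/4 and 51/4.
Among integers, the simplest (lowest birthday = smallest |n|; 0 is born on day 0, +-n on day n) is 7.
No non-integer in the interval can be simpler: if x is a non-integer in the interval, then floor(x) or ceil(x) also lies in the interval (the interval contains an integer), and both are proper prefixes of x's sign expansion, i.e. born earlier. So the game value is 7.
Game value = 7

7


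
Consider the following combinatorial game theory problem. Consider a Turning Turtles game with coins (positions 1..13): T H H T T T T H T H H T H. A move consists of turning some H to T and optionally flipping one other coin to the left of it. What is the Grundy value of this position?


Coins: T H H T T T T H T H H T H
Key fact: a single head at position k behaves exactly like a Nim heap of size k (turning it to T and optionally flipping a coin at j < k corresponds to moving the heap from k to j, or to 0), and heads combine as a disjunctive sum (two heads at the same place would cancel, matching j XOR j = 0). So the Nim-value is the XOR of the 1-indexed positions of the heads.
Face-up positions (1-indexed): [2, 3, 8, 10, 11, 13]
XOR 0 with 2: 0 XOR 2 = 2
XOR 2 with 3: 2 XOR 3 = 1
XOR 1 with 8: 1 XOR 8 = 9
XOR 9 with 10: 9 XOR 10 = 3
XOR 3 with 11: 3 XOR 11 = 8
XOR 8 with 13: 8 XOR 13 = 5
Nim-value = 5

5


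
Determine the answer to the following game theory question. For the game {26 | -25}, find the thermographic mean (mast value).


Game = {26 | -25}, a switch {a | b} with numbers a > b.
Its thermograph has left wall a - t and right wall b + t, which meet at t = (a - b)/2, where both equal (a + b)/2. So the mast (mean value) is at (a + b)/2.
Mean = (26 + (-25))/2 = 1/2 = 1/2

1/2


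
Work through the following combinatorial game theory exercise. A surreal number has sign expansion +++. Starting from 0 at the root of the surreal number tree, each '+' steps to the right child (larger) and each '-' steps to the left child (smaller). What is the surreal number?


Sign expansion: +++
Rule: track bounds (lo, hi), initially (-inf, +inf). On '+', the current value becomes lo and we move to the simplest number in (value, hi): value + 1 if hi = +inf, otherwise the midpoint (value + hi)/2. On '-', the current value becomes hi and we move to value - 1 if lo = -inf, otherwise the midpoint (lo + value)/2.
Start at 0.
Step 1: sign = +, move right. Bounds: (0, +inf). Value = 1
Step 2: sign = +, move right. Bounds: (1, +inf). Value = 2
Step 3: sign = +, move right. Bounds: (2, +inf). Value = 3
The surreal number with sign expansion +++ is 3.

3
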